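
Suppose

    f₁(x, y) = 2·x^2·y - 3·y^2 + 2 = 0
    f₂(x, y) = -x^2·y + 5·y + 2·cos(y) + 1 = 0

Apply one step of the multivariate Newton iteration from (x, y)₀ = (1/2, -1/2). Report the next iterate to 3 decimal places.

At (1/2, -1/2): F = (1.000, 0.38017).
Jacobian J = [[4·x·y, 2·x^2 - 6·y], [-2·x·y, -x^2 - 2·sin(y) + 5]].
At the point, J = [[-1.000, 3.500], [0.500, 5.70885]] (det J = -7.45885).
Solving J·Δ = −F gives Δ = (0.587, -0.118).
Then the next iterate is (x, y)₁ = (1.087, -0.618).

(1.087, -0.618)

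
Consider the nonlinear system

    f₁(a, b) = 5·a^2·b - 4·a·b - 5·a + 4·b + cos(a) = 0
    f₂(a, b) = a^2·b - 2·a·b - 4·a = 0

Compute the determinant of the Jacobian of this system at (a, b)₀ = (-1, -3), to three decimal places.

9.524

J = [[10·a·b - 4·b - sin(a) - 5, 5·a^2 - 4·a + 4], [2·a·b - 2·b - 4, a^2 - 2·a]].
At the point, J = [[37.84147, 13.000], [8.000, 3.000]].
det J = 9.524.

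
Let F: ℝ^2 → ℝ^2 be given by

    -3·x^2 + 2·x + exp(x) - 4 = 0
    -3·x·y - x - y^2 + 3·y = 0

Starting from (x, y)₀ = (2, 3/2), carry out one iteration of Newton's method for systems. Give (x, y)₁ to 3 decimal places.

At (2, 3/2): F = (-4.61094, -8.750).
Jacobian J = [[-6·x + exp(x) + 2, 0], [-3·y - 1, -3·x - 2·y + 3]].
At the point, J = [[-2.61094, 0.000], [-5.500, -6.000]] (det J = 15.66566).
Solving J·Δ = −F gives Δ = (-1.766, 0.161).
Then the next iterate is (x, y)₁ = (0.234, 1.661).

(0.234, 1.661)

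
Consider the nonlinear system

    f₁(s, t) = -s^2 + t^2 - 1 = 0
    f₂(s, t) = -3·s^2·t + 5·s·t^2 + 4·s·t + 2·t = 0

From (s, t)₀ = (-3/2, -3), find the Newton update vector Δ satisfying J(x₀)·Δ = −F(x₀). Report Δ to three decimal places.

At (-3/2, -3): F = (5.750, -35.250).
Jacobian J = [[-2·s, 2·t], [-6·s·t + 5·t^2 + 4·t, -3·s^2 + 10·s·t + 4·s + 2]].
At the point, J = [[3.000, -6.000], [6.000, 34.250]] (det J = 138.750).
Solving J·Δ = −F gives Δ = (0.105, 1.011).

(0.105, 1.011)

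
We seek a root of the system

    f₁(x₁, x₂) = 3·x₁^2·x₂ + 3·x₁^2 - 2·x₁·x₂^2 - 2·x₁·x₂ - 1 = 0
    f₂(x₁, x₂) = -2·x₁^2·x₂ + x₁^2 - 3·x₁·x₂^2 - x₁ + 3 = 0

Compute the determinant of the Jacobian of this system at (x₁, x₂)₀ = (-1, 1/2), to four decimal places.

J = [[6·x₁·x₂ + 6·x₁ - 2·x₂^2 - 2·x₂, 3·x₁^2 - 4·x₁·x₂ - 2·x₁], [-4·x₁·x₂ + 2·x₁ - 3·x₂^2 - 1, -2·x₁^2 - 6·x₁·x₂]].
At the point, J = [[-10.5000, 7.0000], [-1.7500, 1.0000]].
det J = 1.7500.

1.7500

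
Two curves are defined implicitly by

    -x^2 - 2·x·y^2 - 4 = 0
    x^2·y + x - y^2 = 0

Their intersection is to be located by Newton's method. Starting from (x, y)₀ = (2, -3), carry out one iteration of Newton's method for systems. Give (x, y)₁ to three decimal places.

(1.636, -1.500)

At (2, -3): F = (-44.000, -19.000).
Jacobian J = [[-2·x - 2·y^2, -4·x·y], [2·x·y + 1, x^2 - 2·y]].
At the point, J = [[-22.000, 24.000], [-11.000, 10.000]] (det J = 44.000).
Solving J·Δ = −F gives Δ = (-0.364, 1.500).
Then the next iterate is (x, y)₁ = (1.636, -1.500).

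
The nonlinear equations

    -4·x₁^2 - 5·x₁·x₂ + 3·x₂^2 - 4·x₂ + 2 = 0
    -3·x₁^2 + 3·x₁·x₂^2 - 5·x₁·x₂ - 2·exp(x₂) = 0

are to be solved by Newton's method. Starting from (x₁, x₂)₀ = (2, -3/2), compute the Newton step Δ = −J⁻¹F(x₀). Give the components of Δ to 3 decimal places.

At (2, -3/2): F = (13.750, 16.05374).
Jacobian J = [[-8·x₁ - 5·x₂, -5·x₁ + 6·x₂ - 4], [-6·x₁ + 3·x₂^2 - 5·x₂, 6·x₁·x₂ - 5·x₁ - 2·exp(x₂)]].
At the point, J = [[-8.500, -23.000], [2.250, -28.44626]] (det J = 293.54321).
Solving J·Δ = −F gives Δ = (0.075, 0.570).

(0.075, 0.570)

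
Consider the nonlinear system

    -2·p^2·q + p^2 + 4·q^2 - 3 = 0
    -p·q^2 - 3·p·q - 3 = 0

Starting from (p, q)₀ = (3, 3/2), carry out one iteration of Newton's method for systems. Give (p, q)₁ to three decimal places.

At (3, 3/2): F = (-12.000, -23.250).
Jacobian J = [[-4·p·q + 2·p, -2·p^2 + 8·q], [-q^2 - 3·q, -2·p·q - 3·p]].
At the point, J = [[-12.000, -6.000], [-6.750, -18.000]] (det J = 175.500).
Solving J·Δ = −F gives Δ = (-0.436, -1.128).
Then the next iterate is (p, q)₁ = (2.564, 0.372).

(2.564, 0.372)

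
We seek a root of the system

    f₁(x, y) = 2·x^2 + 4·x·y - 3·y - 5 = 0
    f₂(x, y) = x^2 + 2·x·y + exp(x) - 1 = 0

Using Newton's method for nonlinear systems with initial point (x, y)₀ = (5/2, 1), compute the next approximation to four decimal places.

(1.1850, 1.5587)

At (5/2, 1): F = (14.5000, 22.432494).
Jacobian J = [[4·x + 4·y, 4·x - 3], [2·x + 2·y + exp(x), 2·x]].
At the point, J = [[14.0000, 7.0000], [19.182494, 5.0000]] (det J = -64.277458).
Solving J·Δ = −F gives Δ = (-1.3150, 0.5587).
Then the next iterate is (x, y)₁ = (1.1850, 1.5587).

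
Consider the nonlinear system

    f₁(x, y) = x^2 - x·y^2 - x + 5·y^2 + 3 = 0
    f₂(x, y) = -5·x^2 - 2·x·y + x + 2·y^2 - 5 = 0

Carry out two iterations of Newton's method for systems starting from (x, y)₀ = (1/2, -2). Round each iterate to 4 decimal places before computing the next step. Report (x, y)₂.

At (1/2, -2): F = (20.7500, 4.2500).
Jacobian J = [[2·x - y^2 - 1, -2·x·y + 10·y], [-10·x - 2·y + 1, -2·x + 4·y]].
At the point, J = [[-4.0000, -18.0000], [0.0000, -9.0000]] (det J = 36.0000).
Solving J·Δ = −F gives Δ = (3.0625, 0.4722).
Then the next iterate is (x, y)₁ = (3.5625, -1.5278).
Round to (3.5625, -1.5278) and repeat: F = (15.484280, -49.340611), J = [[3.790827, -4.392425], [-31.5694, -13.2362]].
Δ = (-2.2330, 1.5981), so (x, y)₂ = (1.3295, 0.0703).

(1.3295, 0.0703)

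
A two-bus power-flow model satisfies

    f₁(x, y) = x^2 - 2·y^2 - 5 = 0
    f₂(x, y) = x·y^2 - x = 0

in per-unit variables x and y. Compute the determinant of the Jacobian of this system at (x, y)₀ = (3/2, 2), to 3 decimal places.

J = [[2·x, -4·y], [y^2 - 1, 2·x·y]].
At the point, J = [[3.000, -8.000], [3.000, 6.000]].
det J = 42.000.

42.000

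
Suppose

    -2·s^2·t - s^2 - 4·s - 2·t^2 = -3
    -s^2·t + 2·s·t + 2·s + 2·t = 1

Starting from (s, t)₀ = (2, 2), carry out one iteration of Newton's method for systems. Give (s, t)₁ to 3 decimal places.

At (2, 2): F = (-33.000, 7.000).
Jacobian J = [[-4·s·t - 2·s - 4, -2·s^2 - 4·t], [-2·s·t + 2·t + 2, -s^2 + 2·s + 2]].
At the point, J = [[-24.000, -16.000], [-2.000, 2.000]] (det J = -80.000).
Solving J·Δ = −F gives Δ = (0.575, -2.925).
Then the next iterate is (s, t)₁ = (2.575, -0.925).

(2.575, -0.925)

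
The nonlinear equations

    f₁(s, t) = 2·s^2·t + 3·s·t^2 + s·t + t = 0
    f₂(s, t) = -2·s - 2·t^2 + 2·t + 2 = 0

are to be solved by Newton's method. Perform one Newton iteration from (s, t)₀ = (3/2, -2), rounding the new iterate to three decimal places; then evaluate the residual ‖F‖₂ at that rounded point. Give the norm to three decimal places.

6.394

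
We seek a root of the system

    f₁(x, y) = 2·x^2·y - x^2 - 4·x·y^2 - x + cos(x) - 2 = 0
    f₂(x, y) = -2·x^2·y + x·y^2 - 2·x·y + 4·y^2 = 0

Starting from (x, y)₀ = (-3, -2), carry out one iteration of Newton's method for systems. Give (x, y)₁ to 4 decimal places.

At (-3, -2): F = (3.010008, 28.0000).
Jacobian J = [[4·x·y - 2·x - 4·y^2 - sin(x) - 1, 2·x^2 - 8·x·y], [-4·x·y + y^2 - 2·y, -2·x^2 + 2·x·y - 2·x + 8·y]].
At the point, J = [[13.141120, -30.0000], [-16.0000, -16.0000]] (det J = -690.257920).
Solving J·Δ = −F gives Δ = (1.1472, 0.6028).
Then the next iterate is (x, y)₁ = (-1.8528, -1.3972).

(-1.8528, -1.3972)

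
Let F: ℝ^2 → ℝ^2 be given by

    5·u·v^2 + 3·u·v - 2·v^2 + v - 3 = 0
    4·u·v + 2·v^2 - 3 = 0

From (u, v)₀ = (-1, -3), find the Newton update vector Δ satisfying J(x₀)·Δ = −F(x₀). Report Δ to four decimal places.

(-1.2500, 2.6250)

At (-1, -3): F = (-60.0000, 27.0000).
Jacobian J = [[5·v^2 + 3·v, 10·u·v + 3·u - 4·v + 1], [4·v, 4·u + 4·v]].
At the point, J = [[36.0000, 40.0000], [-12.0000, -16.0000]] (det J = -96.0000).
Solving J·Δ = −F gives Δ = (-1.2500, 2.6250).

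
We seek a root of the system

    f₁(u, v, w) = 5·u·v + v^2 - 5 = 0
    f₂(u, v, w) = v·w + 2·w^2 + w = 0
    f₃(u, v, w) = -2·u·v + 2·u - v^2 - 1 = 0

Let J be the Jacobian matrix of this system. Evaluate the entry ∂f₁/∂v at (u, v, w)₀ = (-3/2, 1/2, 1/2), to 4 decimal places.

-6.5000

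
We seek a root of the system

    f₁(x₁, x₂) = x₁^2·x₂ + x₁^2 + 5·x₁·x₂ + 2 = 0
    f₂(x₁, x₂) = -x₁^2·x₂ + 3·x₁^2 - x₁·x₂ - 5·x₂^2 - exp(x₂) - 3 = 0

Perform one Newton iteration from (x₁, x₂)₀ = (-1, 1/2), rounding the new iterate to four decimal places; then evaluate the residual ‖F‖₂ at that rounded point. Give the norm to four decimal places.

1.0952

At (-1, 1/2): F = (1.0000, -2.898721).
Jacobian J = [[2·x₁·x₂ + 2·x₁ + 5·x₂, x₁^2 + 5·x₁], [-2·x₁·x₂ + 6·x₁ - x₂, -x₁^2 - x₁ - 10·x₂ - exp(x₂)]].
At the point, J = [[-0.5000, -4.0000], [-5.5000, -6.648721]] (det J = -18.675639).
Solving J·Δ = −F gives Δ = (-0.9769, 0.3721).
Then the next iterate is (x₁, x₂)₁ = (-1.9769, 0.8721).
Re-evaluating at (-1.9769, 0.8721): F = (0.696144, 0.845451), so ‖F‖₂ = 1.0952.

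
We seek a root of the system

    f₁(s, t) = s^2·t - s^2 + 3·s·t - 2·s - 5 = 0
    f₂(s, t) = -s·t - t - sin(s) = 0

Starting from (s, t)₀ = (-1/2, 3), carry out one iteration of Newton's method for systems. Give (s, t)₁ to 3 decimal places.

(-0.129, -1.917)

At (-1/2, 3): F = (-8.000, -1.02057).
Jacobian J = [[2·s·t - 2·s + 3·t - 2, s^2 + 3·s], [-t - cos(s), -s - 1]].
At the point, J = [[5.000, -1.250], [-3.87758, -0.500]] (det J = -7.34698).
Solving J·Δ = −F gives Δ = (0.371, -4.917).
Then the next iterate is (s, t)₁ = (-0.129, -1.917).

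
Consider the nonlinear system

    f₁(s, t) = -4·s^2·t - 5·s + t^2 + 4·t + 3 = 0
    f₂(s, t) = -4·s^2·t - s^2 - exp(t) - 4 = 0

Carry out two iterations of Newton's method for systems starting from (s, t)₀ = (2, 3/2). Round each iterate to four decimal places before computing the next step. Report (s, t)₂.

(1.3341, -0.5002)

At (2, 3/2): F = (-22.7500, -36.481689).
Jacobian J = [[-8·s·t - 5, -4·s^2 + 2·t + 4], [-8·s·t - 2·s, -4·s^2 - exp(t)]].
At the point, J = [[-29.0000, -9.0000], [-28.0000, -20.481689]] (det J = 341.968983).
Solving J·Δ = −F gives Δ = (-0.4024, -1.2310).
Then the next iterate is (s, t)₁ = (1.5976, 0.2690).
Round to (1.5976, 0.2690) and repeat: F = (-6.585942, -10.607283), J = [[-8.438035, -5.671303], [-6.633235, -11.517958]].
Δ = (-0.2635, -0.7692), so (s, t)₂ = (1.3341, -0.5002).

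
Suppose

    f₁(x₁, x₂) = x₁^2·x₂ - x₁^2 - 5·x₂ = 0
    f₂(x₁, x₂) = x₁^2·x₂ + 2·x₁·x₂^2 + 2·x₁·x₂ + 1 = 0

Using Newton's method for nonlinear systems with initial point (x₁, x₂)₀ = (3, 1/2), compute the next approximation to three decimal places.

At (3, 1/2): F = (-7.000, 10.000).
Jacobian J = [[2·x₁·x₂ - 2·x₁, x₁^2 - 5], [2·x₁·x₂ + 2·x₂^2 + 2·x₂, x₁^2 + 4·x₁·x₂ + 2·x₁]].
At the point, J = [[-3.000, 4.000], [4.500, 21.000]] (det J = -81.000).
Solving J·Δ = −F gives Δ = (-2.309, 0.019).
Then the next iterate is (x₁, x₂)₁ = (0.691, 0.519).

(0.691, 0.519)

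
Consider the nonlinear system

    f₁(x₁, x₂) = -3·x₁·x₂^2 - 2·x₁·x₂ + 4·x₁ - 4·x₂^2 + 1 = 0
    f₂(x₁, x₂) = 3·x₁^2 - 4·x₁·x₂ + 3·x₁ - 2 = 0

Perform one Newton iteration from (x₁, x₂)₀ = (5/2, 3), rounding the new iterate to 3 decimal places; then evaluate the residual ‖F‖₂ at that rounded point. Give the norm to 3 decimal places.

At (5/2, 3): F = (-107.500, -5.750).
Jacobian J = [[-3·x₂^2 - 2·x₂ + 4, -6·x₁·x₂ - 2·x₁ - 8·x₂], [6·x₁ - 4·x₂ + 3, -4·x₁]].
At the point, J = [[-29.000, -74.000], [6.000, -10.000]] (det J = 734.000).
Solving J·Δ = −F gives Δ = (-0.885, -1.106).
Then the next iterate is (x₁, x₂)₁ = (1.615, 1.894).
Re-evaluating at (1.615, 1.894): F = (-30.38672, -1.56556), so ‖F‖₂ = 30.427.

30.427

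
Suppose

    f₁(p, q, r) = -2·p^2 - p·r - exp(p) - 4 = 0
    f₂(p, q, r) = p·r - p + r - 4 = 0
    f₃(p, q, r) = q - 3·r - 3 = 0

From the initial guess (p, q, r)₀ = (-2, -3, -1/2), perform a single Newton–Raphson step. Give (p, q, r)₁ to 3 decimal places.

At (-2, -3, -1/2): F = (-13.13534, -1.500, -4.500).
Jacobian J = [[-4·p - r - exp(p), 0, -p], [r - 1, 0, p + 1], [0, 1, -3]].
At the point, J = [[8.36466, 0.000, 2.000], [-1.500, 0.000, -1.000], [0.000, 1.000, -3.000]] (det J = 5.36466).
Solving J·Δ = −F gives Δ = (3.008, -13.535, -6.012).
Then the next iterate is (p, q, r)₁ = (1.008, -16.535, -6.512).

(1.008, -16.535, -6.512)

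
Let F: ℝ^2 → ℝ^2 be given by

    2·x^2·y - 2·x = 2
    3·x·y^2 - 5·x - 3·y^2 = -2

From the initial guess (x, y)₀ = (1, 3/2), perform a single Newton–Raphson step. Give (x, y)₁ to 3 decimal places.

(2.714, -1.429)

At (1, 3/2): F = (-1.000, -3.000).
Jacobian J = [[4·x·y - 2, 2·x^2], [3·y^2 - 5, 6·x·y - 6·y]].
At the point, J = [[4.000, 2.000], [1.750, 0.000]] (det J = -3.500).
Solving J·Δ = −F gives Δ = (1.714, -2.929).
Then the next iterate is (x, y)₁ = (2.714, -1.429).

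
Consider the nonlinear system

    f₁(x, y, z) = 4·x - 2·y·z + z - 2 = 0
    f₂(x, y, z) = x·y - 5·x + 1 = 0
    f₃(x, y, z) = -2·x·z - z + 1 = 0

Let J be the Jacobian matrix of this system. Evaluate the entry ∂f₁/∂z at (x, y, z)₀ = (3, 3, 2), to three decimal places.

∂f₁/∂z = -2·y + 1.
At (3, 3, 2) this is -5.000.

-5.000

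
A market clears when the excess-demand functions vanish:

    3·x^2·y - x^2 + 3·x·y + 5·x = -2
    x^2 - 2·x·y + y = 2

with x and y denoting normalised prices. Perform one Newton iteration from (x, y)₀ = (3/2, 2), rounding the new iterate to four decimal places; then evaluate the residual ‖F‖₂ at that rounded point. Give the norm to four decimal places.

8.5675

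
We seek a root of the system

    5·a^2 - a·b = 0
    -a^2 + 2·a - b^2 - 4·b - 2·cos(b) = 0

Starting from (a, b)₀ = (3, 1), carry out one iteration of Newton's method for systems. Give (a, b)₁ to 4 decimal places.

At (3, 1): F = (42.0000, -9.080605).
Jacobian J = [[10·a - b, -a], [-2·a + 2, -2·b + 2·sin(b) - 4]].
At the point, J = [[29.0000, -3.0000], [-4.0000, -4.317058]] (det J = -137.194683).
Solving J·Δ = −F gives Δ = (-1.5202, -0.6949).
Then the next iterate is (a, b)₁ = (1.4798, 0.3051).

(1.4798, 0.3051)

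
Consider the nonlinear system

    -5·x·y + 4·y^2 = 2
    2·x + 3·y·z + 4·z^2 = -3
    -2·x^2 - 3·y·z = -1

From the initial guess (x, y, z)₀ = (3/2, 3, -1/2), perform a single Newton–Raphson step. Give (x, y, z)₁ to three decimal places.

At (3/2, 3, -1/2): F = (11.500, 2.500, 1.000).
Jacobian J = [[-5·y, -5·x + 8·y, 0], [2, 3·z, 3·y + 8·z], [-4·x, -3·z, -3·y]].
At the point, J = [[-15.000, 16.500, 0.000], [2.000, -1.500, 5.000], [-6.000, 1.500, -9.000]] (det J = -288.000).
Solving J·Δ = −F gives Δ = (1.815, 0.953, -0.940).
Then the next iterate is (x, y, z)₁ = (3.315, 3.953, -1.440).

(3.315, 3.953, -1.440)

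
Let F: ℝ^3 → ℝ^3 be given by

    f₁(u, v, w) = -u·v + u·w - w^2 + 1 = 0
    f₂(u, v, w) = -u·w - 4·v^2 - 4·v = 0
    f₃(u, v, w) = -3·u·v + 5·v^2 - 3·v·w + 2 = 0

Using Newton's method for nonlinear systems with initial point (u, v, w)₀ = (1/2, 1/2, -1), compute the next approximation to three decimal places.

(1.316, 0.243, -0.262)

At (1/2, 1/2, -1): F = (-0.750, -2.500, 4.000).
Jacobian J = [[-v + w, -u, u - 2·w], [-w, -8·v - 4, -u], [-3·v, -3·u + 10·v - 3·w, -3·v]].
At the point, J = [[-1.500, -0.500, 2.500], [1.000, -8.000, -0.500], [-1.500, 6.500, -1.500]] (det J = -37.750).
Solving J·Δ = −F gives Δ = (0.816, -0.257, 0.738).
Then the next iterate is (u, v, w)₁ = (1.316, 0.243, -0.262).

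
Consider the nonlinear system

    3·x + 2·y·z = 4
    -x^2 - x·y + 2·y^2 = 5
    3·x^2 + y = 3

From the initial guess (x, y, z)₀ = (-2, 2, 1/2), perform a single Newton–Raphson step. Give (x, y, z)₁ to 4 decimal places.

(-1.1230, 1.5246, 1.9611)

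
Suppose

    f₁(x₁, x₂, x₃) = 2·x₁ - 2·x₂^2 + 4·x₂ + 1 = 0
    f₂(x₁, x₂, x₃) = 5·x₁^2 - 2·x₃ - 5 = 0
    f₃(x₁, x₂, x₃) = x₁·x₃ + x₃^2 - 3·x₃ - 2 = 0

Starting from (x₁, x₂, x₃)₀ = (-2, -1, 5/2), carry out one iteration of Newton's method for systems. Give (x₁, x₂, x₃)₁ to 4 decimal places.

(1.3000, -0.7000, -25.5000)

At (-2, -1, 5/2): F = (-9.0000, 10.0000, -8.2500).
Jacobian J = [[2, -4·x₂ + 4, 0], [10·x₁, 0, -2], [x₃, 0, x₁ + 2·x₃ - 3]].
At the point, J = [[2.0000, 8.0000, 0.0000], [-20.0000, 0.0000, -2.0000], [2.5000, 0.0000, 0.0000]] (det J = -40.0000).
Solving J·Δ = −F gives Δ = (3.3000, 0.3000, -28.0000).
Then the next iterate is (x₁, x₂, x₃)₁ = (1.3000, -0.7000, -25.5000).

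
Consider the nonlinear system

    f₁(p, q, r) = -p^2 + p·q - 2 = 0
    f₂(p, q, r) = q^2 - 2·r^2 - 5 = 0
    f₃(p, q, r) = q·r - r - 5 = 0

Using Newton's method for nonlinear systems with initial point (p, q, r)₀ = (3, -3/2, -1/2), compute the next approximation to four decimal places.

(0.1980, -3.3382, -1.6324)

At (3, -3/2, -1/2): F = (-15.5000, -3.2500, -3.7500).
Jacobian J = [[-2·p + q, p, 0], [0, 2·q, -4·r], [0, r, q - 1]].
At the point, J = [[-7.5000, 3.0000, 0.0000], [0.0000, -3.0000, 2.0000], [0.0000, -0.5000, -2.5000]] (det J = -63.7500).
Solving J·Δ = −F gives Δ = (-2.8020, -1.8382, -1.1324).
Then the next iterate is (p, q, r)₁ = (0.1980, -3.3382, -1.6324).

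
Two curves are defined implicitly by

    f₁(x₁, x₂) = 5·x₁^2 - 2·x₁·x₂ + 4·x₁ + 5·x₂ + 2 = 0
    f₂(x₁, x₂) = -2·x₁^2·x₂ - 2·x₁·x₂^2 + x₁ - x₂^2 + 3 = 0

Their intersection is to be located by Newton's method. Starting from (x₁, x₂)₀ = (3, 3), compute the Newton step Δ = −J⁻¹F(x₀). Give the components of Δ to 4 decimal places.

At (3, 3): F = (56.0000, -111.0000).
Jacobian J = [[10·x₁ - 2·x₂ + 4, -2·x₁ + 5], [-4·x₁·x₂ - 2·x₂^2 + 1, -2·x₁^2 - 4·x₁·x₂ - 2·x₂]].
At the point, J = [[28.0000, -1.0000], [-53.0000, -60.0000]] (det J = -1733.0000).
Solving J·Δ = −F gives Δ = (-2.0029, -0.0808).

(-2.0029, -0.0808)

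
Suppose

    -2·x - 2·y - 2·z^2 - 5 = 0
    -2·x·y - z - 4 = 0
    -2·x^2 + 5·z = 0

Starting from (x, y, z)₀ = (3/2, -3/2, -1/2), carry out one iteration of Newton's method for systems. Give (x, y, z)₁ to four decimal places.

(-1.5417, -3.4583, -2.7500)

At (3/2, -3/2, -1/2): F = (-5.5000, 1.0000, -7.0000).
Jacobian J = [[-2, -2, -4·z], [-2·y, -2·x, -1], [-4·x, 0, 5]].
At the point, J = [[-2.0000, -2.0000, 2.0000], [3.0000, -3.0000, -1.0000], [-6.0000, 0.0000, 5.0000]] (det J = 12.0000).
Solving J·Δ = −F gives Δ = (-3.0417, -1.9583, -2.2500).
Then the next iterate is (x, y, z)₁ = (-1.5417, -3.4583, -2.7500).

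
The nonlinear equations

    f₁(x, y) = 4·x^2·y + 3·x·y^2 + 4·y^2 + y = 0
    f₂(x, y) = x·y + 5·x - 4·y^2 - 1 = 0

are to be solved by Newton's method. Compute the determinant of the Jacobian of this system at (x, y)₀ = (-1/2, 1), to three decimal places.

-33.500

J = [[8·x·y + 3·y^2, 4·x^2 + 6·x·y + 8·y + 1], [y + 5, x - 8·y]].
At the point, J = [[-1.000, 7.000], [6.000, -8.500]].
det J = -33.500.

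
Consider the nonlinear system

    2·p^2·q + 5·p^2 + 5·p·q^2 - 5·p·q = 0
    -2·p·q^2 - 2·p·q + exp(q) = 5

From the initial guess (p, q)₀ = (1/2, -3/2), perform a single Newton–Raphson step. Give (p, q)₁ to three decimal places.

(1.458, 1.633)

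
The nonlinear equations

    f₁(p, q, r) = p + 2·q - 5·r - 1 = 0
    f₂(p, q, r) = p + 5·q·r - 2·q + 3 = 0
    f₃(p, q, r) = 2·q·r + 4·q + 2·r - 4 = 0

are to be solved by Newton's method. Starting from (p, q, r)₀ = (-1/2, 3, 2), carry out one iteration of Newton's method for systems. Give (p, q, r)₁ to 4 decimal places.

At (-1/2, 3, 2): F = (-5.5000, 26.5000, 24.0000).
Jacobian J = [[1, 2, -5], [1, 5·r - 2, 5·q], [0, 2·r + 4, 2·q + 2]].
At the point, J = [[1.0000, 2.0000, -5.0000], [1.0000, 8.0000, 15.0000], [0.0000, 8.0000, 8.0000]] (det J = -112.0000).
Solving J·Δ = −F gives Δ = (4.5000, -2.0000, -1.0000).
Then the next iterate is (p, q, r)₁ = (4.0000, 1.0000, 1.0000).

(4.0000, 1.0000, 1.0000)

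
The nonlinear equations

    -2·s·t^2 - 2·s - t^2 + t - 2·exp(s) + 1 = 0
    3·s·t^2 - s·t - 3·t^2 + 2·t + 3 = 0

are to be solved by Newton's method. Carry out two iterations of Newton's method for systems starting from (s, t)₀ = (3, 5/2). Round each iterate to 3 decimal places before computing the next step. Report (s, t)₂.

At (3, 5/2): F = (-86.42107, 38.000).
Jacobian J = [[-2·t^2 - 2·exp(s) - 2, -4·s·t - 2·t + 1], [3·t^2 - t, 6·s·t - s - 6·t + 2]].
At the point, J = [[-54.67107, -34.000], [16.250, 29.000]] (det J = -1032.96114).
Solving J·Δ = −F gives Δ = (-1.175, -0.652).
Then the next iterate is (s, t)₁ = (1.825, 1.848).
Round to (1.825, 1.848) and repeat: F = (-29.08782, 11.77578), J = [[-21.23580, -16.18640], [8.39731, 9.32260]].
Δ = (-1.298, -0.094), so (s, t)₂ = (0.527, 1.754).

(0.527, 1.754)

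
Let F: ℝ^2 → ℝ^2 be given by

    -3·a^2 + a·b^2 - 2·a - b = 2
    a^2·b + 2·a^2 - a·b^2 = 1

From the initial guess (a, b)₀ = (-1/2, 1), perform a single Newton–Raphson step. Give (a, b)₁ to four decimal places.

(-1.1477, -1.2727)

At (-1/2, 1): F = (-3.2500, 0.2500).
Jacobian J = [[-6·a + b^2 - 2, 2·a·b - 1], [2·a·b + 4·a - b^2, a^2 - 2·a·b]].
At the point, J = [[2.0000, -2.0000], [-4.0000, 1.2500]] (det J = -5.5000).
Solving J·Δ = −F gives Δ = (-0.6477, -2.2727).
Then the next iterate is (a, b)₁ = (-1.1477, -1.2727).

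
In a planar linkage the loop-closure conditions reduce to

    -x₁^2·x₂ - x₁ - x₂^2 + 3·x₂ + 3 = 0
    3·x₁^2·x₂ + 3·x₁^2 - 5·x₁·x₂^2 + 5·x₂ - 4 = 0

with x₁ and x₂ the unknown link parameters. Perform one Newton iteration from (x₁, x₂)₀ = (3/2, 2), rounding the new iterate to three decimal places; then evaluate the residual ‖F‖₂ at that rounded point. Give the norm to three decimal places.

0.444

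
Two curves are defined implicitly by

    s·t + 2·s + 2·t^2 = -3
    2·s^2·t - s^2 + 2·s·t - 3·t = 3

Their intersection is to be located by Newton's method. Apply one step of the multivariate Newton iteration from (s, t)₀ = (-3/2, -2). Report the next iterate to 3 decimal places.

At (-3/2, -2): F = (11.000, -2.250).
Jacobian J = [[t + 2, s + 4·t], [4·s·t - 2·s + 2·t, 2·s^2 + 2·s - 3]].
At the point, J = [[0.000, -9.500], [11.000, -1.500]] (det J = 104.500).
Solving J·Δ = −F gives Δ = (0.362, 1.158).
Then the next iterate is (s, t)₁ = (-1.138, -0.842).

(-1.138, -0.842)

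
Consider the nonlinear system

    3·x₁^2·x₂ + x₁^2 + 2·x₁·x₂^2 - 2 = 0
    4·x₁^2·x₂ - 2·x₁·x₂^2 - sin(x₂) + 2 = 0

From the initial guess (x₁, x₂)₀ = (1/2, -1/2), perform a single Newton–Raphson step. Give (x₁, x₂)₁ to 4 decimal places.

(-2.1755, -8.0000)

At (1/2, -1/2): F = (-1.8750, 1.729426).
Jacobian J = [[6·x₁·x₂ + 2·x₁ + 2·x₂^2, 3·x₁^2 + 4·x₁·x₂], [8·x₁·x₂ - 2·x₂^2, 4·x₁^2 - 4·x₁·x₂ - cos(x₂)]].
At the point, J = [[0.0000, -0.2500], [-2.5000, 1.122417]] (det J = -0.6250).
Solving J·Δ = −F gives Δ = (-2.6755, -7.5000).
Then the next iterate is (x₁, x₂)₁ = (-2.1755, -8.0000).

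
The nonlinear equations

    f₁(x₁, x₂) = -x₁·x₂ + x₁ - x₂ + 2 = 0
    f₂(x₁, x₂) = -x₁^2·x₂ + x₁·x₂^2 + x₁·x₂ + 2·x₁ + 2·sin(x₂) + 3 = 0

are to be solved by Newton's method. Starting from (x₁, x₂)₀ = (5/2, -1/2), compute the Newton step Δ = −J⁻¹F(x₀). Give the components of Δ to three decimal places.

At (5/2, -1/2): F = (6.250, 9.54115).
Jacobian J = [[-x₂ + 1, -x₁ - 1], [-2·x₁·x₂ + x₂^2 + x₂ + 2, -x₁^2 + 2·x₁·x₂ + x₁ + 2·cos(x₂)]].
At the point, J = [[1.500, -3.500], [4.250, -4.49483]] (det J = 8.13275).
Solving J·Δ = −F gives Δ = (-0.652, 1.506).

(-0.652, 1.506)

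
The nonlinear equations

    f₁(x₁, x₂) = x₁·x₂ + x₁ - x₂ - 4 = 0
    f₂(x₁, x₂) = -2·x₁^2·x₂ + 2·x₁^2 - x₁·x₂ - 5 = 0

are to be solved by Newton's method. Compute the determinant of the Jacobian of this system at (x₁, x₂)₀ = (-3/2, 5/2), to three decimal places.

5.750

J = [[x₂ + 1, x₁ - 1], [-4·x₁·x₂ + 4·x₁ - x₂, -2·x₁^2 - x₁]].
At the point, J = [[3.500, -2.500], [6.500, -3.000]].
det J = 5.750.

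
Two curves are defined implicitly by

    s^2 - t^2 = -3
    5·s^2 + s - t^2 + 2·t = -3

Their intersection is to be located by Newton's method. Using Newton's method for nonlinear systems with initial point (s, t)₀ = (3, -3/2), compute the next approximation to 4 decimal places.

At (3, -3/2): F = (9.7500, 45.7500).
Jacobian J = [[2·s, -2·t], [10·s + 1, -2·t + 2]].
At the point, J = [[6.0000, 3.0000], [31.0000, 5.0000]] (det J = -63.0000).
Solving J·Δ = −F gives Δ = (-1.4048, -0.4405).
Then the next iterate is (s, t)₁ = (1.5952, -1.9405).

(1.5952, -1.9405)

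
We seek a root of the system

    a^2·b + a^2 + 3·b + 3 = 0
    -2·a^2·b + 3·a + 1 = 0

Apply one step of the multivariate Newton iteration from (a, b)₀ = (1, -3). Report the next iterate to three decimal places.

(0.538, -1.462)

At (1, -3): F = (-8.000, 10.000).
Jacobian J = [[2·a·b + 2·a, a^2 + 3], [-4·a·b + 3, -2·a^2]].
At the point, J = [[-4.000, 4.000], [15.000, -2.000]] (det J = -52.000).
Solving J·Δ = −F gives Δ = (-0.462, 1.538).
Then the next iterate is (a, b)₁ = (0.538, -1.462).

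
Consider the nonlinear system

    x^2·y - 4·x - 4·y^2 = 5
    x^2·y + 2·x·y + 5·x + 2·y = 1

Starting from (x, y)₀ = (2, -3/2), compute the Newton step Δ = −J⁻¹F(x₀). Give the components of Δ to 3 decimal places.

At (2, -3/2): F = (-28.000, -6.000).
Jacobian J = [[2·x·y - 4, x^2 - 8·y], [2·x·y + 2·y + 5, x^2 + 2·x + 2]].
At the point, J = [[-10.000, 16.000], [-4.000, 10.000]] (det J = -36.000).
Solving J·Δ = −F gives Δ = (-5.111, -1.444).

(-5.111, -1.444)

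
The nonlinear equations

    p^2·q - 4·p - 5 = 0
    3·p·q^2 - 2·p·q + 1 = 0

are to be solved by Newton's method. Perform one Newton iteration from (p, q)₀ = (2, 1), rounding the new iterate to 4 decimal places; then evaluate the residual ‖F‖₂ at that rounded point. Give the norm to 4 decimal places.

1332.7505

At (2, 1): F = (-9.0000, 3.0000).
Jacobian J = [[2·p·q - 4, p^2], [3·q^2 - 2·q, 6·p·q - 2·p]].
At the point, J = [[0.0000, 4.0000], [1.0000, 8.0000]] (det J = -4.0000).
Solving J·Δ = −F gives Δ = (-21.0000, 2.2500).
Then the next iterate is (p, q)₁ = (-19.0000, 3.2500).
Re-evaluating at (-19.0000, 3.2500): F = (1244.2500, -477.5625), so ‖F‖₂ = 1332.7505.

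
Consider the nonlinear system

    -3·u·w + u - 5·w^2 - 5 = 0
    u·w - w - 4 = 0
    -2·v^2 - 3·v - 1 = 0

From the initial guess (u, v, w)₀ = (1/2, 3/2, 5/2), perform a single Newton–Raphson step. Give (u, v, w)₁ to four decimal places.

At (1/2, 3/2, 5/2): F = (-39.5000, -5.2500, -10.0000).
Jacobian J = [[-3·w + 1, 0, -3·u - 10·w], [w, 0, u - 1], [0, -4·v - 3, 0]].
At the point, J = [[-6.5000, 0.0000, -26.5000], [2.5000, 0.0000, -0.5000], [0.0000, -9.0000, 0.0000]] (det J = 625.5000).
Solving J·Δ = −F gives Δ = (1.7176, -1.1111, -1.9119).
Then the next iterate is (u, v, w)₁ = (2.2176, 0.3889, 0.5881).

(2.2176, 0.3889, 0.5881)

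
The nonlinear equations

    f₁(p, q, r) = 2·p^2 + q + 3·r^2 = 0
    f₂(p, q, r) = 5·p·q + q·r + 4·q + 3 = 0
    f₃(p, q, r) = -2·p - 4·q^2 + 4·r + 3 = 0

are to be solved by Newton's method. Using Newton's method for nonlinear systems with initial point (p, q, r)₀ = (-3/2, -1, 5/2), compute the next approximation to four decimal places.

(-0.3592, -1.7255, 1.5214)

At (-3/2, -1, 5/2): F = (22.2500, 4.0000, 12.0000).
Jacobian J = [[4·p, 1, 6·r], [5·q, 5·p + r + 4, q], [-2, -8·q, 4]].
At the point, J = [[-6.0000, 1.0000, 15.0000], [-5.0000, -1.0000, -1.0000], [-2.0000, 8.0000, 4.0000]] (det J = -632.0000).
Solving J·Δ = −F gives Δ = (1.1408, -0.7255, -0.9786).
Then the next iterate is (p, q, r)₁ = (-0.3592, -1.7255, 1.5214).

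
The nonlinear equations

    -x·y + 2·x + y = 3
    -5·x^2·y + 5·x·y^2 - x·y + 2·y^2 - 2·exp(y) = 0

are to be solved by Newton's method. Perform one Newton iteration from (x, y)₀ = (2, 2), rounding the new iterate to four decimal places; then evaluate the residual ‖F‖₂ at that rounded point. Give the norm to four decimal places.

At (2, 2): F = (-1.0000, -10.778112).
Jacobian J = [[-y + 2, -x + 1], [-10·x·y + 5·y^2 - y, -5·x^2 + 10·x·y - x + 4·y - 2·exp(y)]].
At the point, J = [[0.0000, -1.0000], [-22.0000, 11.221888]] (det J = -22.0000).
Solving J·Δ = −F gives Δ = (-1.0000, -1.0000).
Then the next iterate is (x, y)₁ = (1.0000, 1.0000).
Re-evaluating at (1.0000, 1.0000): F = (-1.0000, -4.436564), so ‖F‖₂ = 4.5479.

4.5479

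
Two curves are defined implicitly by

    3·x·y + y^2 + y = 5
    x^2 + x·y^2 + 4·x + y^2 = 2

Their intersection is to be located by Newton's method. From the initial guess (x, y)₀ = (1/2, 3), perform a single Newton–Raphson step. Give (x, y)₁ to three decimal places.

(0.148, 2.020)

At (1/2, 3): F = (11.500, 13.750).
Jacobian J = [[3·y, 3·x + 2·y + 1], [2·x + y^2 + 4, 2·x·y + 2·y]].
At the point, J = [[9.000, 8.500], [14.000, 9.000]] (det J = -38.000).
Solving J·Δ = −F gives Δ = (-0.352, -0.980).
Then the next iterate is (x, y)₁ = (0.148, 2.020).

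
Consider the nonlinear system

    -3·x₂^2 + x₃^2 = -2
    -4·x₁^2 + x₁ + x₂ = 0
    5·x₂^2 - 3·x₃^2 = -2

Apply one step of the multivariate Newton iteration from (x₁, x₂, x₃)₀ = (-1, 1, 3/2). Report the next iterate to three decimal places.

(-0.611, 1.500, 2.083)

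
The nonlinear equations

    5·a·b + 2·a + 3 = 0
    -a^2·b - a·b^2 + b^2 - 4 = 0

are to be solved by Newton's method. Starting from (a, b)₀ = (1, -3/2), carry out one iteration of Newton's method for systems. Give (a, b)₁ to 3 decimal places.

At (1, -3/2): F = (-2.500, -2.500).
Jacobian J = [[5·b + 2, 5·a], [-2·a·b - b^2, -a^2 - 2·a·b + 2·b]].
At the point, J = [[-5.500, 5.000], [0.750, -1.000]] (det J = 1.750).
Solving J·Δ = −F gives Δ = (-8.571, -8.929).
Then the next iterate is (a, b)₁ = (-7.571, -10.429).

(-7.571, -10.429)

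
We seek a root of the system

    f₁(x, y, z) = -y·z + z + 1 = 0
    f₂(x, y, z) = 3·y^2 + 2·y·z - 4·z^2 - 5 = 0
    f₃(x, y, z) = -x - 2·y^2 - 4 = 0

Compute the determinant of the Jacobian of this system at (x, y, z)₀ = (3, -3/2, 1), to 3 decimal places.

J = [[0, -z, -y + 1], [0, 6·y + 2·z, 2·y - 8·z], [-1, -4·y, 0]].
At the point, J = [[0.000, -1.000, 2.500], [0.000, -7.000, -11.000], [-1.000, 6.000, 0.000]].
det J = -28.500.

-28.500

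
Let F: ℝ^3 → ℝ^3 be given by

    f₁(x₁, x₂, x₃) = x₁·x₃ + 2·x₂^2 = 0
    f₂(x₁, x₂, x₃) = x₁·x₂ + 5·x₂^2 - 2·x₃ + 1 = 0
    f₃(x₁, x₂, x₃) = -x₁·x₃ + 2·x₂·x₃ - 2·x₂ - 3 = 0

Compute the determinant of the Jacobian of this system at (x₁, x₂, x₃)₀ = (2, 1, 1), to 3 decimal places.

32.000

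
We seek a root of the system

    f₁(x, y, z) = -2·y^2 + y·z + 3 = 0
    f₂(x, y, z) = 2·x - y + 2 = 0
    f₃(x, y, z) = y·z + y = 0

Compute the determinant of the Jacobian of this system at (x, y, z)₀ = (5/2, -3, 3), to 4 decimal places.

66.0000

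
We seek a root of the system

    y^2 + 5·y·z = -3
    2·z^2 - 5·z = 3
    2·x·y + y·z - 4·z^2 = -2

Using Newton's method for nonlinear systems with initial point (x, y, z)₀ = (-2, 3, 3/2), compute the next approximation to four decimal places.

(5.5741, -6.2222, 7.5000)

At (-2, 3, 3/2): F = (34.5000, -6.0000, -14.5000).
Jacobian J = [[0, 2·y + 5·z, 5·y], [0, 0, 4·z - 5], [2·y, 2·x + z, y - 8·z]].
At the point, J = [[0.0000, 13.5000, 15.0000], [0.0000, 0.0000, 1.0000], [6.0000, -2.5000, -9.0000]] (det J = 81.0000).
Solving J·Δ = −F gives Δ = (7.5741, -9.2222, 6.0000).
Then the next iterate is (x, y, z)₁ = (5.5741, -6.2222, 7.5000).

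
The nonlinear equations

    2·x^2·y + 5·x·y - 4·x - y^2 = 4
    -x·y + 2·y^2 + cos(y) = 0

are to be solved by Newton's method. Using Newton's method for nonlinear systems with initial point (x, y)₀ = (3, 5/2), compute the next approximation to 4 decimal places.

(2.1527, 1.5132)

At (3, 5/2): F = (60.2500, 4.198856).
Jacobian J = [[4·x·y + 5·y - 4, 2·x^2 + 5·x - 2·y], [-y, -x + 4·y - sin(y)]].
At the point, J = [[38.5000, 28.0000], [-2.5000, 6.401528]] (det J = 316.458822).
Solving J·Δ = −F gives Δ = (-0.8473, -0.9868).
Then the next iterate is (x, y)₁ = (2.1527, 1.5132).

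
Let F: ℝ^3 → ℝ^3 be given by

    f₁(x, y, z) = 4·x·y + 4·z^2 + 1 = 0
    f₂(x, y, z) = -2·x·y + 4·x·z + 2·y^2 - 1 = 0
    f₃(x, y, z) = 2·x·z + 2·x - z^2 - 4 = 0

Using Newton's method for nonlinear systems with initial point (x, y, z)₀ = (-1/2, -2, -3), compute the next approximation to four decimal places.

At (-1/2, -2, -3): F = (41.0000, 11.0000, -11.0000).
Jacobian J = [[4·y, 4·x, 8·z], [-2·y + 4·z, -2·x + 4·y, 4·x], [2·z + 2, 0, 2·x - 2·z]].
At the point, J = [[-8.0000, -2.0000, -24.0000], [-8.0000, -7.0000, -2.0000], [-4.0000, 0.0000, 5.0000]] (det J = 856.0000).
Solving J·Δ = −F gives Δ = (-0.5596, 1.7103, 1.7523).
Then the next iterate is (x, y, z)₁ = (-1.0596, -0.2897, -1.2477).

(-1.0596, -0.2897, -1.2477)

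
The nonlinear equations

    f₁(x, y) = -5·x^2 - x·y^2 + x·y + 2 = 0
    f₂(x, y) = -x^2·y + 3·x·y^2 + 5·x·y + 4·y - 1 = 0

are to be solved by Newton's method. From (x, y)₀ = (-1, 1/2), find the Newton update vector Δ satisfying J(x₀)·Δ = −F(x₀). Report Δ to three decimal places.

At (-1, 1/2): F = (-3.250, -2.750).
Jacobian J = [[-10·x - y^2 + y, -2·x·y + x], [-2·x·y + 3·y^2 + 5·y, -x^2 + 6·x·y + 5·x + 4]].
At the point, J = [[10.250, 0.000], [4.250, -5.000]] (det J = -51.250).
Solving J·Δ = −F gives Δ = (0.317, -0.280).

(0.317, -0.280)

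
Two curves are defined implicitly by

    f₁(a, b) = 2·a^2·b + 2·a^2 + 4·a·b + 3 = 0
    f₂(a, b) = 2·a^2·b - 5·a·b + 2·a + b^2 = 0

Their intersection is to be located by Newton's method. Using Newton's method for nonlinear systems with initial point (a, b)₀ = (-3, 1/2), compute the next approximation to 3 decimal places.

At (-3, 1/2): F = (24.000, 10.750).
Jacobian J = [[4·a·b + 4·a + 4·b, 2·a^2 + 4·a], [4·a·b - 5·b + 2, 2·a^2 - 5·a + 2·b]].
At the point, J = [[-16.000, 6.000], [-6.500, 34.000]] (det J = -505.000).
Solving J·Δ = −F gives Δ = (1.488, -0.032).
Then the next iterate is (a, b)₁ = (-1.512, 0.468).

(-1.512, 0.468)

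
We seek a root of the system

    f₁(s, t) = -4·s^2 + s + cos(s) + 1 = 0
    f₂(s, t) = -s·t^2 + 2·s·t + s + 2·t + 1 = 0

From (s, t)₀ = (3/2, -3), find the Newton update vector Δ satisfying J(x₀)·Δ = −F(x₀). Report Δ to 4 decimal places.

(-0.5359, 1.3213)

At (3/2, -3): F = (-6.429263, -26.0000).
Jacobian J = [[-8·s - sin(s) + 1, 0], [-t^2 + 2·t + 1, -2·s·t + 2·s + 2]].
At the point, J = [[-11.997495, 0.0000], [-14.0000, 14.0000]] (det J = -167.964930).
Solving J·Δ = −F gives Δ = (-0.5359, 1.3213).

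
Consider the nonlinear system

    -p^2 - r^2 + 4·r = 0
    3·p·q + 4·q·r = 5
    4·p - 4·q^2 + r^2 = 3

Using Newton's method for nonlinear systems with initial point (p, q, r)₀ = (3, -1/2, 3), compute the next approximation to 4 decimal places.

At (3, -1/2, 3): F = (-6.0000, -15.5000, 17.0000).
Jacobian J = [[-2·p, 0, -2·r + 4], [3·q, 3·p + 4·r, 4·q], [4, -8·q, 2·r]].
At the point, J = [[-6.0000, 0.0000, -2.0000], [-1.5000, 21.0000, -2.0000], [4.0000, 4.0000, 6.0000]] (det J = -624.0000).
Solving J·Δ = −F gives Δ = (0.0545, 0.4407, -3.1635).
Then the next iterate is (p, q, r)₁ = (3.0545, -0.0593, -0.1635).

(3.0545, -0.0593, -0.1635)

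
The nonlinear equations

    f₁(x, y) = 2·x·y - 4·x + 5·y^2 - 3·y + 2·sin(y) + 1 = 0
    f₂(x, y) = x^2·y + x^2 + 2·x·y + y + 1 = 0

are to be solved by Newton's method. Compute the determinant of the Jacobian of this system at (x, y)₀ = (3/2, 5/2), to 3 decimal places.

-356.415

J = [[2·y - 4, 2·x + 10·y + 2·cos(y) - 3], [2·x·y + 2·x + 2·y, x^2 + 2·x + 1]].
At the point, J = [[1.000, 23.39771], [15.500, 6.250]].
det J = -356.415.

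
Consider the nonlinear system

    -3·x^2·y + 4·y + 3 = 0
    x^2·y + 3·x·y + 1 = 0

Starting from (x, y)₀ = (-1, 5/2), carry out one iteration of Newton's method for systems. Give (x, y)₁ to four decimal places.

At (-1, 5/2): F = (5.5000, -4.0000).
Jacobian J = [[-6·x·y, -3·x^2 + 4], [2·x·y + 3·y, x^2 + 3·x]].
At the point, J = [[15.0000, 1.0000], [2.5000, -2.0000]] (det J = -32.5000).
Solving J·Δ = −F gives Δ = (-0.2154, -2.2692).
Then the next iterate is (x, y)₁ = (-1.2154, 0.2308).

(-1.2154, 0.2308)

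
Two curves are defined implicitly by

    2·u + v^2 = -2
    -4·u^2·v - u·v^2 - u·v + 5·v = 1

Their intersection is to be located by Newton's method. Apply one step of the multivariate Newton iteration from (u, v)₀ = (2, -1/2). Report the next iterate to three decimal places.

At (2, -1/2): F = (6.250, 5.000).
Jacobian J = [[2, 2·v], [-8·u·v - v^2 - v, -4·u^2 - 2·u·v - u + 5]].
At the point, J = [[2.000, -1.000], [8.250, -11.000]] (det J = -13.750).
Solving J·Δ = −F gives Δ = (-4.636, -3.023).
Then the next iterate is (u, v)₁ = (-2.636, -3.523).

(-2.636, -3.523)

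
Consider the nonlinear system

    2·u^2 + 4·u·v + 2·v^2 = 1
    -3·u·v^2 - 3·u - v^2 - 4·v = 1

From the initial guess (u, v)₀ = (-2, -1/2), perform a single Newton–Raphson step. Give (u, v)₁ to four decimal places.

(-1.6000, 0.2500)

At (-2, -1/2): F = (11.5000, 8.2500).
Jacobian J = [[4·u + 4·v, 4·u + 4·v], [-3·v^2 - 3, -6·u·v - 2·v - 4]].
At the point, J = [[-10.0000, -10.0000], [-3.7500, -9.0000]] (det J = 52.5000).
Solving J·Δ = −F gives Δ = (0.4000, 0.7500).
Then the next iterate is (u, v)₁ = (-1.6000, 0.2500).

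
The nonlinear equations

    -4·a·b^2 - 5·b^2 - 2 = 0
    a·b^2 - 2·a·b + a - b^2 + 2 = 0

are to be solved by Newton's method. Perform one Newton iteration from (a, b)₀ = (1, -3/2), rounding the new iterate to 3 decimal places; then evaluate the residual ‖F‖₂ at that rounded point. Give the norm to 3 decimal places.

7.417

At (1, -3/2): F = (-22.250, 6.000).
Jacobian J = [[-4·b^2, -8·a·b - 10·b], [b^2 - 2·b + 1, 2·a·b - 2·a - 2·b]].
At the point, J = [[-9.000, 27.000], [6.250, -2.000]] (det J = -150.750).
Solving J·Δ = −F gives Δ = (-0.779, 0.564).
Then the next iterate is (a, b)₁ = (0.221, -0.936).
Re-evaluating at (0.221, -0.936): F = (-7.15495, 1.95223), so ‖F‖₂ = 7.417.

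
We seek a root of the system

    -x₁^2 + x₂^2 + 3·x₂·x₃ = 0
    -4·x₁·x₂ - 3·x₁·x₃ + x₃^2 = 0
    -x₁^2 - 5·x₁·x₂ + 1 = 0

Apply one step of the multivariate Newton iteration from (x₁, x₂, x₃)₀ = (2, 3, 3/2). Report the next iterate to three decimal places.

At (2, 3, 3/2): F = (18.500, -30.750, -33.000).
Jacobian J = [[-2·x₁, 2·x₂ + 3·x₃, 3·x₂], [-4·x₂ - 3·x₃, -4·x₁, -3·x₁ + 2·x₃], [-2·x₁ - 5·x₂, -5·x₁, 0]].
At the point, J = [[-4.000, 10.500, 9.000], [-16.500, -8.000, -3.000], [-19.000, -10.000, 0.000]] (det J = 835.500).
Solving J·Δ = −F gives Δ = (-1.048, -1.308, -0.996).
Then the next iterate is (x₁, x₂, x₃)₁ = (0.952, 1.692, 0.504).

(0.952, 1.692, 0.504)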